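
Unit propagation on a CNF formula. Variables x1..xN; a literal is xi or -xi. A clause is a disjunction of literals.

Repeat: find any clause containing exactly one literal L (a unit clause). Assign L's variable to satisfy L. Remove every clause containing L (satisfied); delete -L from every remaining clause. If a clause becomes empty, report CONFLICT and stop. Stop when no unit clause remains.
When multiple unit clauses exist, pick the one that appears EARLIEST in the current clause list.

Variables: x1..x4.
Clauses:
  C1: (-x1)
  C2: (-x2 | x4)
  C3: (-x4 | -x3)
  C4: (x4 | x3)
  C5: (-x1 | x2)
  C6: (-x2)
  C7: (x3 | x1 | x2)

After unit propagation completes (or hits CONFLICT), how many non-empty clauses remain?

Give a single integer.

unit clause [-1] forces x1=F; simplify:
  drop 1 from [3, 1, 2] -> [3, 2]
  satisfied 2 clause(s); 5 remain; assigned so far: [1]
unit clause [-2] forces x2=F; simplify:
  drop 2 from [3, 2] -> [3]
  satisfied 2 clause(s); 3 remain; assigned so far: [1, 2]
unit clause [3] forces x3=T; simplify:
  drop -3 from [-4, -3] -> [-4]
  satisfied 2 clause(s); 1 remain; assigned so far: [1, 2, 3]
unit clause [-4] forces x4=F; simplify:
  satisfied 1 clause(s); 0 remain; assigned so far: [1, 2, 3, 4]

Answer: 0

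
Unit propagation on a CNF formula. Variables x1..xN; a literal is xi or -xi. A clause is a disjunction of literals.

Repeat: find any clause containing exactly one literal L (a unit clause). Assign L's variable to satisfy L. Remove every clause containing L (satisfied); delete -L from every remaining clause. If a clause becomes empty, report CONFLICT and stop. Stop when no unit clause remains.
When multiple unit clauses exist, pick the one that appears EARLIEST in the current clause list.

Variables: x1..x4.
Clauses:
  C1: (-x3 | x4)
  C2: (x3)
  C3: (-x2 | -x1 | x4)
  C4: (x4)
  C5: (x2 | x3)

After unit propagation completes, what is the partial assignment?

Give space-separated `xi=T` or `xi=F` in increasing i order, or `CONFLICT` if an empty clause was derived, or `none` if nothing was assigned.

Answer: x3=T x4=T

Derivation:
unit clause [3] forces x3=T; simplify:
  drop -3 from [-3, 4] -> [4]
  satisfied 2 clause(s); 3 remain; assigned so far: [3]
unit clause [4] forces x4=T; simplify:
  satisfied 3 clause(s); 0 remain; assigned so far: [3, 4]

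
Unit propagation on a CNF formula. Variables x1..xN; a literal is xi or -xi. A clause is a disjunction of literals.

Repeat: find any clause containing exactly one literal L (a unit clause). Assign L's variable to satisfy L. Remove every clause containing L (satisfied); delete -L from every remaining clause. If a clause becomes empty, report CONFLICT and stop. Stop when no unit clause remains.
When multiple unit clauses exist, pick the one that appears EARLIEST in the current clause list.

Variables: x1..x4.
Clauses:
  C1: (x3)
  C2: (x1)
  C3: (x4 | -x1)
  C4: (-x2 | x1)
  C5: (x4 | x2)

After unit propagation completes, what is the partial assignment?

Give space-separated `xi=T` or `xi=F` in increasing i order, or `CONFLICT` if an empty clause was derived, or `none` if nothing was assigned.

Answer: x1=T x3=T x4=T

Derivation:
unit clause [3] forces x3=T; simplify:
  satisfied 1 clause(s); 4 remain; assigned so far: [3]
unit clause [1] forces x1=T; simplify:
  drop -1 from [4, -1] -> [4]
  satisfied 2 clause(s); 2 remain; assigned so far: [1, 3]
unit clause [4] forces x4=T; simplify:
  satisfied 2 clause(s); 0 remain; assigned so far: [1, 3, 4]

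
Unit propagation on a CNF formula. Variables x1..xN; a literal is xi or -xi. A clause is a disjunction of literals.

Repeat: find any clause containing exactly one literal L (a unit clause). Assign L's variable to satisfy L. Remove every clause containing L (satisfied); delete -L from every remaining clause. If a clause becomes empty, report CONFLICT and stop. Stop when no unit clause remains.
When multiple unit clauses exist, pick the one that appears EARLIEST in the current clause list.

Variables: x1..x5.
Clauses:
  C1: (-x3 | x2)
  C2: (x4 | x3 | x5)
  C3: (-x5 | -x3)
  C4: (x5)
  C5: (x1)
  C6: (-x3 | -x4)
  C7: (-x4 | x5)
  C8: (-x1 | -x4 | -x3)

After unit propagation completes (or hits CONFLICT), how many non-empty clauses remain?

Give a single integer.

Answer: 0

Derivation:
unit clause [5] forces x5=T; simplify:
  drop -5 from [-5, -3] -> [-3]
  satisfied 3 clause(s); 5 remain; assigned so far: [5]
unit clause [-3] forces x3=F; simplify:
  satisfied 4 clause(s); 1 remain; assigned so far: [3, 5]
unit clause [1] forces x1=T; simplify:
  satisfied 1 clause(s); 0 remain; assigned so far: [1, 3, 5]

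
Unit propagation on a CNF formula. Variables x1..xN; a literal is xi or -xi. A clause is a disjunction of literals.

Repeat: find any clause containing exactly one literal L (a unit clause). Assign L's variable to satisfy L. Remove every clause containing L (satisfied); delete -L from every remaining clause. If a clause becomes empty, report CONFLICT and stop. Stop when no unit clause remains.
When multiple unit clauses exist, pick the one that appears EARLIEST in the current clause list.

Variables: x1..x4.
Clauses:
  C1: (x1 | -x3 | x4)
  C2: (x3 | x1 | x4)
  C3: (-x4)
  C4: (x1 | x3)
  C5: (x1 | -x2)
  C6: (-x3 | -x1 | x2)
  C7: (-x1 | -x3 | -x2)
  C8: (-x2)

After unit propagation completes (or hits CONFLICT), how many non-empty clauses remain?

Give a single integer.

Answer: 4

Derivation:
unit clause [-4] forces x4=F; simplify:
  drop 4 from [1, -3, 4] -> [1, -3]
  drop 4 from [3, 1, 4] -> [3, 1]
  satisfied 1 clause(s); 7 remain; assigned so far: [4]
unit clause [-2] forces x2=F; simplify:
  drop 2 from [-3, -1, 2] -> [-3, -1]
  satisfied 3 clause(s); 4 remain; assigned so far: [2, 4]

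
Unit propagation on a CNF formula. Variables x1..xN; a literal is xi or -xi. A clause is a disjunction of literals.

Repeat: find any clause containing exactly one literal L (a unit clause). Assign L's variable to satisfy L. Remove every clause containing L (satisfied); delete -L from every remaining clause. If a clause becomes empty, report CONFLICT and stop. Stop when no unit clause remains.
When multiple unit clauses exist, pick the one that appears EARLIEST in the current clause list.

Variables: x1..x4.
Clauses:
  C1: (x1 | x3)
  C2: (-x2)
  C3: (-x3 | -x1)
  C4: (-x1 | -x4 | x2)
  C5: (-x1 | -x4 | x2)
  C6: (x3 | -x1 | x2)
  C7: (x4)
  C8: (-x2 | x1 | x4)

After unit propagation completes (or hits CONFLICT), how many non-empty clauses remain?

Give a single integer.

unit clause [-2] forces x2=F; simplify:
  drop 2 from [-1, -4, 2] -> [-1, -4]
  drop 2 from [-1, -4, 2] -> [-1, -4]
  drop 2 from [3, -1, 2] -> [3, -1]
  satisfied 2 clause(s); 6 remain; assigned so far: [2]
unit clause [4] forces x4=T; simplify:
  drop -4 from [-1, -4] -> [-1]
  drop -4 from [-1, -4] -> [-1]
  satisfied 1 clause(s); 5 remain; assigned so far: [2, 4]
unit clause [-1] forces x1=F; simplify:
  drop 1 from [1, 3] -> [3]
  satisfied 4 clause(s); 1 remain; assigned so far: [1, 2, 4]
unit clause [3] forces x3=T; simplify:
  satisfied 1 clause(s); 0 remain; assigned so far: [1, 2, 3, 4]

Answer: 0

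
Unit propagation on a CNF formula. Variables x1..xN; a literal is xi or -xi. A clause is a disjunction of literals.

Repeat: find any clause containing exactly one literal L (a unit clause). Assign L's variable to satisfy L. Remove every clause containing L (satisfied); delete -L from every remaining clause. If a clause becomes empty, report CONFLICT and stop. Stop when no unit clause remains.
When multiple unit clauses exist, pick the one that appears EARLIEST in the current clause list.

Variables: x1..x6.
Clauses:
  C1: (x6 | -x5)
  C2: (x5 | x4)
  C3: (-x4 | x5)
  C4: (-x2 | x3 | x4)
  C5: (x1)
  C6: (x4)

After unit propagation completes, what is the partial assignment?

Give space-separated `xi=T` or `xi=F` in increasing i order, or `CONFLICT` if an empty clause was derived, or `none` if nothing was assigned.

unit clause [1] forces x1=T; simplify:
  satisfied 1 clause(s); 5 remain; assigned so far: [1]
unit clause [4] forces x4=T; simplify:
  drop -4 from [-4, 5] -> [5]
  satisfied 3 clause(s); 2 remain; assigned so far: [1, 4]
unit clause [5] forces x5=T; simplify:
  drop -5 from [6, -5] -> [6]
  satisfied 1 clause(s); 1 remain; assigned so far: [1, 4, 5]
unit clause [6] forces x6=T; simplify:
  satisfied 1 clause(s); 0 remain; assigned so far: [1, 4, 5, 6]

Answer: x1=T x4=T x5=T x6=T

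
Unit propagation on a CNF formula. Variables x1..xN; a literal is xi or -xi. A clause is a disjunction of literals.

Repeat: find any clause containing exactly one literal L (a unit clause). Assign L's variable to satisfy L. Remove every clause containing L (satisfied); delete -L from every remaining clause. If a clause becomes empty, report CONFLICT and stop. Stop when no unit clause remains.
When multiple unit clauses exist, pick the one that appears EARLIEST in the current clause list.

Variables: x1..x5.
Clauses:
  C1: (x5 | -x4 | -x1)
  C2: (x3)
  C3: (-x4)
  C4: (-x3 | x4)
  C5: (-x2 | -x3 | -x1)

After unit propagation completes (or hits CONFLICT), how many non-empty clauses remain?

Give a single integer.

Answer: 1

Derivation:
unit clause [3] forces x3=T; simplify:
  drop -3 from [-3, 4] -> [4]
  drop -3 from [-2, -3, -1] -> [-2, -1]
  satisfied 1 clause(s); 4 remain; assigned so far: [3]
unit clause [-4] forces x4=F; simplify:
  drop 4 from [4] -> [] (empty!)
  satisfied 2 clause(s); 2 remain; assigned so far: [3, 4]
CONFLICT (empty clause)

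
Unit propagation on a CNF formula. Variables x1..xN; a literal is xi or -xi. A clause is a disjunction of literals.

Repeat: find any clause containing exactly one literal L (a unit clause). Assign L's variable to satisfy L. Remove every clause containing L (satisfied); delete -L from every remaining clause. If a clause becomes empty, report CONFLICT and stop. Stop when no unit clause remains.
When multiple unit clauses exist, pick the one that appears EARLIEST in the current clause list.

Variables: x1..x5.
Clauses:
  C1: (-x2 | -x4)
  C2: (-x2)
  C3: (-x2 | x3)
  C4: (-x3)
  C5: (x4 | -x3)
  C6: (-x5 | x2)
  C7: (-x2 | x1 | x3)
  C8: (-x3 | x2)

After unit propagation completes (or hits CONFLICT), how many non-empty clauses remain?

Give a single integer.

Answer: 0

Derivation:
unit clause [-2] forces x2=F; simplify:
  drop 2 from [-5, 2] -> [-5]
  drop 2 from [-3, 2] -> [-3]
  satisfied 4 clause(s); 4 remain; assigned so far: [2]
unit clause [-3] forces x3=F; simplify:
  satisfied 3 clause(s); 1 remain; assigned so far: [2, 3]
unit clause [-5] forces x5=F; simplify:
  satisfied 1 clause(s); 0 remain; assigned so far: [2, 3, 5]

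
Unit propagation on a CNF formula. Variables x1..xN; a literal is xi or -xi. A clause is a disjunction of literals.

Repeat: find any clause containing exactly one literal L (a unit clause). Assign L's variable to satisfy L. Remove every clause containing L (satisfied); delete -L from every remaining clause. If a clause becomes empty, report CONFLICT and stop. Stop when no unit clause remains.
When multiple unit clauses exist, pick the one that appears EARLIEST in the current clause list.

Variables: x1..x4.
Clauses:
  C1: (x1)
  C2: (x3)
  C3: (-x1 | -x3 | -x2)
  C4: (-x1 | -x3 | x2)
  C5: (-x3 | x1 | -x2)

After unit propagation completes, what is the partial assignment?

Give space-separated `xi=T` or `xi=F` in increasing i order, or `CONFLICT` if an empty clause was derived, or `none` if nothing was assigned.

unit clause [1] forces x1=T; simplify:
  drop -1 from [-1, -3, -2] -> [-3, -2]
  drop -1 from [-1, -3, 2] -> [-3, 2]
  satisfied 2 clause(s); 3 remain; assigned so far: [1]
unit clause [3] forces x3=T; simplify:
  drop -3 from [-3, -2] -> [-2]
  drop -3 from [-3, 2] -> [2]
  satisfied 1 clause(s); 2 remain; assigned so far: [1, 3]
unit clause [-2] forces x2=F; simplify:
  drop 2 from [2] -> [] (empty!)
  satisfied 1 clause(s); 1 remain; assigned so far: [1, 2, 3]
CONFLICT (empty clause)

Answer: CONFLICT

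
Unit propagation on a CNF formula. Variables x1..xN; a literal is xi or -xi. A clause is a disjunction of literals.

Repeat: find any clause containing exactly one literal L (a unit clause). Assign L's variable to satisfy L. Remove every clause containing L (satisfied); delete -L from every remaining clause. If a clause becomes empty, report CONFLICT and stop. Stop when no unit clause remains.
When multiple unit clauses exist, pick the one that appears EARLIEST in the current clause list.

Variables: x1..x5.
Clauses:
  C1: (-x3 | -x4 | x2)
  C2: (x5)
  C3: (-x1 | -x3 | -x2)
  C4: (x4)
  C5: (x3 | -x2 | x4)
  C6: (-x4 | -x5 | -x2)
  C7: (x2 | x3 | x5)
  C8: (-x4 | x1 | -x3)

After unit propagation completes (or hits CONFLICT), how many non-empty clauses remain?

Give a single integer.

unit clause [5] forces x5=T; simplify:
  drop -5 from [-4, -5, -2] -> [-4, -2]
  satisfied 2 clause(s); 6 remain; assigned so far: [5]
unit clause [4] forces x4=T; simplify:
  drop -4 from [-3, -4, 2] -> [-3, 2]
  drop -4 from [-4, -2] -> [-2]
  drop -4 from [-4, 1, -3] -> [1, -3]
  satisfied 2 clause(s); 4 remain; assigned so far: [4, 5]
unit clause [-2] forces x2=F; simplify:
  drop 2 from [-3, 2] -> [-3]
  satisfied 2 clause(s); 2 remain; assigned so far: [2, 4, 5]
unit clause [-3] forces x3=F; simplify:
  satisfied 2 clause(s); 0 remain; assigned so far: [2, 3, 4, 5]

Answer: 0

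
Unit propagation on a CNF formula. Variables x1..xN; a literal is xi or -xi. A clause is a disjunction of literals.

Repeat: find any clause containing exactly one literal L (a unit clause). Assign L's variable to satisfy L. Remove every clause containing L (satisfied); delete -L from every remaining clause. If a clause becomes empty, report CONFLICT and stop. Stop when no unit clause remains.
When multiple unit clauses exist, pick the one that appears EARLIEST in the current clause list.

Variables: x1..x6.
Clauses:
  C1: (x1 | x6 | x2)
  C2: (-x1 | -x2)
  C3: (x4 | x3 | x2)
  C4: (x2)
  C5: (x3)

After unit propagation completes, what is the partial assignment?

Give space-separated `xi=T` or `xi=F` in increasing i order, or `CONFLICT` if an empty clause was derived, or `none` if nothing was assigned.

unit clause [2] forces x2=T; simplify:
  drop -2 from [-1, -2] -> [-1]
  satisfied 3 clause(s); 2 remain; assigned so far: [2]
unit clause [-1] forces x1=F; simplify:
  satisfied 1 clause(s); 1 remain; assigned so far: [1, 2]
unit clause [3] forces x3=T; simplify:
  satisfied 1 clause(s); 0 remain; assigned so far: [1, 2, 3]

Answer: x1=F x2=T x3=T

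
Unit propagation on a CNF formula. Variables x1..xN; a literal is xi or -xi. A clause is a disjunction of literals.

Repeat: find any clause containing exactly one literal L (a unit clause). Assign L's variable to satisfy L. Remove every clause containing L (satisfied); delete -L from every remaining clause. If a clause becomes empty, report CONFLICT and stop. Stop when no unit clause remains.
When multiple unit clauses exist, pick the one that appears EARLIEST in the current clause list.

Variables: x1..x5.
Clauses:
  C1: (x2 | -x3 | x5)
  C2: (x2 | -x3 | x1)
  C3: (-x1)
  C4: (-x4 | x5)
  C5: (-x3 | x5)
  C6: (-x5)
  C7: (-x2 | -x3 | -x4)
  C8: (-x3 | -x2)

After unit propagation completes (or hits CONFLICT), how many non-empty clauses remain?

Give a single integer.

Answer: 0

Derivation:
unit clause [-1] forces x1=F; simplify:
  drop 1 from [2, -3, 1] -> [2, -3]
  satisfied 1 clause(s); 7 remain; assigned so far: [1]
unit clause [-5] forces x5=F; simplify:
  drop 5 from [2, -3, 5] -> [2, -3]
  drop 5 from [-4, 5] -> [-4]
  drop 5 from [-3, 5] -> [-3]
  satisfied 1 clause(s); 6 remain; assigned so far: [1, 5]
unit clause [-4] forces x4=F; simplify:
  satisfied 2 clause(s); 4 remain; assigned so far: [1, 4, 5]
unit clause [-3] forces x3=F; simplify:
  satisfied 4 clause(s); 0 remain; assigned so far: [1, 3, 4, 5]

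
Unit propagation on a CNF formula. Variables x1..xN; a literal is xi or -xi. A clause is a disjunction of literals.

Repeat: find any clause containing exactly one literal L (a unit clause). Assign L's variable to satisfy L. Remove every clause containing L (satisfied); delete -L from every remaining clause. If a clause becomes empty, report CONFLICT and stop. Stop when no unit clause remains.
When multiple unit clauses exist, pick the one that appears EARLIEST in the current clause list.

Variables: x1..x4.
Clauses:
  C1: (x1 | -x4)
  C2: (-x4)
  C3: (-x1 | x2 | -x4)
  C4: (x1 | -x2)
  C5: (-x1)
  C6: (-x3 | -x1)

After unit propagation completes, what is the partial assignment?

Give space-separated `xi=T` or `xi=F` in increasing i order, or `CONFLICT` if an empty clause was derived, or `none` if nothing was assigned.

Answer: x1=F x2=F x4=F

Derivation:
unit clause [-4] forces x4=F; simplify:
  satisfied 3 clause(s); 3 remain; assigned so far: [4]
unit clause [-1] forces x1=F; simplify:
  drop 1 from [1, -2] -> [-2]
  satisfied 2 clause(s); 1 remain; assigned so far: [1, 4]
unit clause [-2] forces x2=F; simplify:
  satisfied 1 clause(s); 0 remain; assigned so far: [1, 2, 4]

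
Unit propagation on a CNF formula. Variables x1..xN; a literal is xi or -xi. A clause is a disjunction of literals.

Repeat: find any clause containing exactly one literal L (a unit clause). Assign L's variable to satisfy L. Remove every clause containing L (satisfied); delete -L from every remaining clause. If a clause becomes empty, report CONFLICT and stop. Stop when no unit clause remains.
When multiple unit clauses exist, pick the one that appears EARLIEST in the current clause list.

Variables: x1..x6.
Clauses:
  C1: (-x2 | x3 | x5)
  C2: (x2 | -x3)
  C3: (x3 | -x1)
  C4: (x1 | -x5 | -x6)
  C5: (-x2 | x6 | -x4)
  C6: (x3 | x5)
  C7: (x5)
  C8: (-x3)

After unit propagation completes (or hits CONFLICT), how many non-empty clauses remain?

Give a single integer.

unit clause [5] forces x5=T; simplify:
  drop -5 from [1, -5, -6] -> [1, -6]
  satisfied 3 clause(s); 5 remain; assigned so far: [5]
unit clause [-3] forces x3=F; simplify:
  drop 3 from [3, -1] -> [-1]
  satisfied 2 clause(s); 3 remain; assigned so far: [3, 5]
unit clause [-1] forces x1=F; simplify:
  drop 1 from [1, -6] -> [-6]
  satisfied 1 clause(s); 2 remain; assigned so far: [1, 3, 5]
unit clause [-6] forces x6=F; simplify:
  drop 6 from [-2, 6, -4] -> [-2, -4]
  satisfied 1 clause(s); 1 remain; assigned so far: [1, 3, 5, 6]

Answer: 1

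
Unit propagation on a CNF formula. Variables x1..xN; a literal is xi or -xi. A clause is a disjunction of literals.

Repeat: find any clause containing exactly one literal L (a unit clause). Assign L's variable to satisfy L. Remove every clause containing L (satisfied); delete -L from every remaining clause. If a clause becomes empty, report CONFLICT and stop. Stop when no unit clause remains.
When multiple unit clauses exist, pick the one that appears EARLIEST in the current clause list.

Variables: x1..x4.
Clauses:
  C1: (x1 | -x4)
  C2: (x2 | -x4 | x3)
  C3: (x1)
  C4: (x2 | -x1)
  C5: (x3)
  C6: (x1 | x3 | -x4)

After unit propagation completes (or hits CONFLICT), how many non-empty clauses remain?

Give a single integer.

unit clause [1] forces x1=T; simplify:
  drop -1 from [2, -1] -> [2]
  satisfied 3 clause(s); 3 remain; assigned so far: [1]
unit clause [2] forces x2=T; simplify:
  satisfied 2 clause(s); 1 remain; assigned so far: [1, 2]
unit clause [3] forces x3=T; simplify:
  satisfied 1 clause(s); 0 remain; assigned so far: [1, 2, 3]

Answer: 0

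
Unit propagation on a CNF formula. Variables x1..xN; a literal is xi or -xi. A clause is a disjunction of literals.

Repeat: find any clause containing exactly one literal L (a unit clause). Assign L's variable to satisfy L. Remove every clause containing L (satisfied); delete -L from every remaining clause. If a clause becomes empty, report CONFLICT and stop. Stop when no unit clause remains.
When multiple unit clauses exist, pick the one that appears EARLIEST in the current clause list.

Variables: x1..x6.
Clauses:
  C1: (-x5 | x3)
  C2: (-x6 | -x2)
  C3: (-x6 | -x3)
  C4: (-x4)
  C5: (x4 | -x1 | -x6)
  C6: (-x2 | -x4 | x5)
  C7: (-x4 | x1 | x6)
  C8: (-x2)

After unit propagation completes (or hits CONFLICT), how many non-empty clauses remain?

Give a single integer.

Answer: 3

Derivation:
unit clause [-4] forces x4=F; simplify:
  drop 4 from [4, -1, -6] -> [-1, -6]
  satisfied 3 clause(s); 5 remain; assigned so far: [4]
unit clause [-2] forces x2=F; simplify:
  satisfied 2 clause(s); 3 remain; assigned so far: [2, 4]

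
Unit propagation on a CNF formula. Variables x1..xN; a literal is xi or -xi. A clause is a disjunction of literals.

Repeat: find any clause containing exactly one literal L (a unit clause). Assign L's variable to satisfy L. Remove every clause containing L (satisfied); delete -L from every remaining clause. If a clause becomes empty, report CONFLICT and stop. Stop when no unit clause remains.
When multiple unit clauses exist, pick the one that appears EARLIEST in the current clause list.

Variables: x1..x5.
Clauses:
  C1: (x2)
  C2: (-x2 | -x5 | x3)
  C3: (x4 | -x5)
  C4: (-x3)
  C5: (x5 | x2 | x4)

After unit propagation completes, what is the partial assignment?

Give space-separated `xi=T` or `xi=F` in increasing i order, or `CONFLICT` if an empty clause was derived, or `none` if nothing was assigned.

unit clause [2] forces x2=T; simplify:
  drop -2 from [-2, -5, 3] -> [-5, 3]
  satisfied 2 clause(s); 3 remain; assigned so far: [2]
unit clause [-3] forces x3=F; simplify:
  drop 3 from [-5, 3] -> [-5]
  satisfied 1 clause(s); 2 remain; assigned so far: [2, 3]
unit clause [-5] forces x5=F; simplify:
  satisfied 2 clause(s); 0 remain; assigned so far: [2, 3, 5]

Answer: x2=T x3=F x5=F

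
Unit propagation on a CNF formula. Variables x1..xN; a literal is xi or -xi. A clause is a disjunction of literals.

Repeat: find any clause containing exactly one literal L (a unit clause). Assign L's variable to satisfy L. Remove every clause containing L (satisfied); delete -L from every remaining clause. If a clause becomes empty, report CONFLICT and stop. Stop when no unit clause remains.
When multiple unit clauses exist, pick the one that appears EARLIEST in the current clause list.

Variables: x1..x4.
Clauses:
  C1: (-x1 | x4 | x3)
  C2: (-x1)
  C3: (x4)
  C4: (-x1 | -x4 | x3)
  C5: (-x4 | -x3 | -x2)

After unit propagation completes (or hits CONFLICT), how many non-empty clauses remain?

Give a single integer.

unit clause [-1] forces x1=F; simplify:
  satisfied 3 clause(s); 2 remain; assigned so far: [1]
unit clause [4] forces x4=T; simplify:
  drop -4 from [-4, -3, -2] -> [-3, -2]
  satisfied 1 clause(s); 1 remain; assigned so far: [1, 4]

Answer: 1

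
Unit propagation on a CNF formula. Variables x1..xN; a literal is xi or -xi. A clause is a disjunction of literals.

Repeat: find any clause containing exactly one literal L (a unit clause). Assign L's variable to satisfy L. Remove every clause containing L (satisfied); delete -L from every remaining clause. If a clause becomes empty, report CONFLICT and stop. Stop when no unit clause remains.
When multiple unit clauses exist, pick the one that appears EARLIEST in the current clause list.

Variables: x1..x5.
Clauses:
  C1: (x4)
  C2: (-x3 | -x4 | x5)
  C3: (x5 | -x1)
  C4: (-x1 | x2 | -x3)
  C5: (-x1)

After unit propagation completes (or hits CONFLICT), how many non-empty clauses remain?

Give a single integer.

unit clause [4] forces x4=T; simplify:
  drop -4 from [-3, -4, 5] -> [-3, 5]
  satisfied 1 clause(s); 4 remain; assigned so far: [4]
unit clause [-1] forces x1=F; simplify:
  satisfied 3 clause(s); 1 remain; assigned so far: [1, 4]

Answer: 1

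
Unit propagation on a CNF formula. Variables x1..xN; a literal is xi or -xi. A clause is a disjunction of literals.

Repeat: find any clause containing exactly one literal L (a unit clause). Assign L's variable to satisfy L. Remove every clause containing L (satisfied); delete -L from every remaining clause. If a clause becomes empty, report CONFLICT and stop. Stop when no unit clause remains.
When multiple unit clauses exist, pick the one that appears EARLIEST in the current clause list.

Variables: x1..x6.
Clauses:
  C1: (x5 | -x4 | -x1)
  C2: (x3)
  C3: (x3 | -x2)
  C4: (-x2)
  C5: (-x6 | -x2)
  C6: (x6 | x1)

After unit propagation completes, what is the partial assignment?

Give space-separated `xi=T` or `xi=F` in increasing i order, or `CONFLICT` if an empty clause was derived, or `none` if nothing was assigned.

Answer: x2=F x3=T

Derivation:
unit clause [3] forces x3=T; simplify:
  satisfied 2 clause(s); 4 remain; assigned so far: [3]
unit clause [-2] forces x2=F; simplify:
  satisfied 2 clause(s); 2 remain; assigned so far: [2, 3]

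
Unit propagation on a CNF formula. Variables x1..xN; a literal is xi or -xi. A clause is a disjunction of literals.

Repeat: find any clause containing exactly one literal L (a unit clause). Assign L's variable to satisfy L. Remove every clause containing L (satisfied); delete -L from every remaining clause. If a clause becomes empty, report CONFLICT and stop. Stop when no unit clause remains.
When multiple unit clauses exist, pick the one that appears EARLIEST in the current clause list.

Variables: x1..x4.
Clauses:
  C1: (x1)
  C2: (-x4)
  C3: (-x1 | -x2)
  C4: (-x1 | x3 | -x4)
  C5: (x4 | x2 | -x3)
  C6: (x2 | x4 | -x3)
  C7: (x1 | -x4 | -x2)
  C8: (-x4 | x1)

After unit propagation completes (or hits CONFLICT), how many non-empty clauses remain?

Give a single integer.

Answer: 0

Derivation:
unit clause [1] forces x1=T; simplify:
  drop -1 from [-1, -2] -> [-2]
  drop -1 from [-1, 3, -4] -> [3, -4]
  satisfied 3 clause(s); 5 remain; assigned so far: [1]
unit clause [-4] forces x4=F; simplify:
  drop 4 from [4, 2, -3] -> [2, -3]
  drop 4 from [2, 4, -3] -> [2, -3]
  satisfied 2 clause(s); 3 remain; assigned so far: [1, 4]
unit clause [-2] forces x2=F; simplify:
  drop 2 from [2, -3] -> [-3]
  drop 2 from [2, -3] -> [-3]
  satisfied 1 clause(s); 2 remain; assigned so far: [1, 2, 4]
unit clause [-3] forces x3=F; simplify:
  satisfied 2 clause(s); 0 remain; assigned so far: [1, 2, 3, 4]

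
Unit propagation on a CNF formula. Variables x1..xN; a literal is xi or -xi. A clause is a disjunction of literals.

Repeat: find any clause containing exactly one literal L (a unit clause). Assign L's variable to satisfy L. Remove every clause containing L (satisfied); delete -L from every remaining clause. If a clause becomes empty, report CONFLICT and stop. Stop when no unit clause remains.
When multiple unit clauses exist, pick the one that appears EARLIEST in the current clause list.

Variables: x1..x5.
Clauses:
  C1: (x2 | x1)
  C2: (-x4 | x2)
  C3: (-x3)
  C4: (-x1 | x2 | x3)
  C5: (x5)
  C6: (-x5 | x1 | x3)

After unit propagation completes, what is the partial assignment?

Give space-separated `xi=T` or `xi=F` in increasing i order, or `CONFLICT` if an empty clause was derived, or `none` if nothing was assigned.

Answer: x1=T x2=T x3=F x5=T

Derivation:
unit clause [-3] forces x3=F; simplify:
  drop 3 from [-1, 2, 3] -> [-1, 2]
  drop 3 from [-5, 1, 3] -> [-5, 1]
  satisfied 1 clause(s); 5 remain; assigned so far: [3]
unit clause [5] forces x5=T; simplify:
  drop -5 from [-5, 1] -> [1]
  satisfied 1 clause(s); 4 remain; assigned so far: [3, 5]
unit clause [1] forces x1=T; simplify:
  drop -1 from [-1, 2] -> [2]
  satisfied 2 clause(s); 2 remain; assigned so far: [1, 3, 5]
unit clause [2] forces x2=T; simplify:
  satisfied 2 clause(s); 0 remain; assigned so far: [1, 2, 3, 5]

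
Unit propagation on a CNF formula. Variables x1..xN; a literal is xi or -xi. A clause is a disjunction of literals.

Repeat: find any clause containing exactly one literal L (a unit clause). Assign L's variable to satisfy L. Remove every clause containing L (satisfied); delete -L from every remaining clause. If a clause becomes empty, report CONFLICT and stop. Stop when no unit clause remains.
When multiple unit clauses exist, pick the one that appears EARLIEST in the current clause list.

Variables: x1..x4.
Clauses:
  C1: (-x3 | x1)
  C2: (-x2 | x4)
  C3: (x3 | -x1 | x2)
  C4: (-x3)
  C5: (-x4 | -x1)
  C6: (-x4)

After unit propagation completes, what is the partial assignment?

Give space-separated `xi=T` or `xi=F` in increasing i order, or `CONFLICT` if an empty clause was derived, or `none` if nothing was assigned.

Answer: x1=F x2=F x3=F x4=F

Derivation:
unit clause [-3] forces x3=F; simplify:
  drop 3 from [3, -1, 2] -> [-1, 2]
  satisfied 2 clause(s); 4 remain; assigned so far: [3]
unit clause [-4] forces x4=F; simplify:
  drop 4 from [-2, 4] -> [-2]
  satisfied 2 clause(s); 2 remain; assigned so far: [3, 4]
unit clause [-2] forces x2=F; simplify:
  drop 2 from [-1, 2] -> [-1]
  satisfied 1 clause(s); 1 remain; assigned so far: [2, 3, 4]
unit clause [-1] forces x1=F; simplify:
  satisfied 1 clause(s); 0 remain; assigned so far: [1, 2, 3, 4]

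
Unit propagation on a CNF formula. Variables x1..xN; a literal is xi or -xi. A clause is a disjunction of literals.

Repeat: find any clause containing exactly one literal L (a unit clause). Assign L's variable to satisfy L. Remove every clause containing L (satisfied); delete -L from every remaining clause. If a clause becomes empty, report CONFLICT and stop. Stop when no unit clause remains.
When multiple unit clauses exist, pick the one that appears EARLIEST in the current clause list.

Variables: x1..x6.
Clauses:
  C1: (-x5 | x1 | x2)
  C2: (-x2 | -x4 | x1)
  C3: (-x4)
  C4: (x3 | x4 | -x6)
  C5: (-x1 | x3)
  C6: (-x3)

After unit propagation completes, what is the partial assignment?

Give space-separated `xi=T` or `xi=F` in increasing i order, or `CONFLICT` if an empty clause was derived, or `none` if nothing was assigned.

Answer: x1=F x3=F x4=F x6=F

Derivation:
unit clause [-4] forces x4=F; simplify:
  drop 4 from [3, 4, -6] -> [3, -6]
  satisfied 2 clause(s); 4 remain; assigned so far: [4]
unit clause [-3] forces x3=F; simplify:
  drop 3 from [3, -6] -> [-6]
  drop 3 from [-1, 3] -> [-1]
  satisfied 1 clause(s); 3 remain; assigned so far: [3, 4]
unit clause [-6] forces x6=F; simplify:
  satisfied 1 clause(s); 2 remain; assigned so far: [3, 4, 6]
unit clause [-1] forces x1=F; simplify:
  drop 1 from [-5, 1, 2] -> [-5, 2]
  satisfied 1 clause(s); 1 remain; assigned so far: [1, 3, 4, 6]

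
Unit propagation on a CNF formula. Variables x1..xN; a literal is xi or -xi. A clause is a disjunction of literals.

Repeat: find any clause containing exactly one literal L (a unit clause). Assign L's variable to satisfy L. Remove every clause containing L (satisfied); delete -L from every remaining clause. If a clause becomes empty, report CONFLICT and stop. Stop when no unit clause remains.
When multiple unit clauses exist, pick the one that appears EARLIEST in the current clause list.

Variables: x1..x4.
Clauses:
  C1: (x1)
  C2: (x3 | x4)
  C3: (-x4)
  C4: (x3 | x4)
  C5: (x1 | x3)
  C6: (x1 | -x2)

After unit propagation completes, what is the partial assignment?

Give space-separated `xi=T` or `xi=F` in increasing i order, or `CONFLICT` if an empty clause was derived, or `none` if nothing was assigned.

Answer: x1=T x3=T x4=F

Derivation:
unit clause [1] forces x1=T; simplify:
  satisfied 3 clause(s); 3 remain; assigned so far: [1]
unit clause [-4] forces x4=F; simplify:
  drop 4 from [3, 4] -> [3]
  drop 4 from [3, 4] -> [3]
  satisfied 1 clause(s); 2 remain; assigned so far: [1, 4]
unit clause [3] forces x3=T; simplify:
  satisfied 2 clause(s); 0 remain; assigned so far: [1, 3, 4]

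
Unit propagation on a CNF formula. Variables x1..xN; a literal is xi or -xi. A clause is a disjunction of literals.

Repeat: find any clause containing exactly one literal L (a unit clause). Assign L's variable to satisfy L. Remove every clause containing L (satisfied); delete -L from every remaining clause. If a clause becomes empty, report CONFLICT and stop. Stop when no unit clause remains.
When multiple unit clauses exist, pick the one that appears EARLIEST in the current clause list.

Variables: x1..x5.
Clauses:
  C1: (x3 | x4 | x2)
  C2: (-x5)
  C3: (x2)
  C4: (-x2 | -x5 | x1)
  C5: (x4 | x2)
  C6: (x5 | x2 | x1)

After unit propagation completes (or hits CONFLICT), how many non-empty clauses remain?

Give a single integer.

unit clause [-5] forces x5=F; simplify:
  drop 5 from [5, 2, 1] -> [2, 1]
  satisfied 2 clause(s); 4 remain; assigned so far: [5]
unit clause [2] forces x2=T; simplify:
  satisfied 4 clause(s); 0 remain; assigned so far: [2, 5]

Answer: 0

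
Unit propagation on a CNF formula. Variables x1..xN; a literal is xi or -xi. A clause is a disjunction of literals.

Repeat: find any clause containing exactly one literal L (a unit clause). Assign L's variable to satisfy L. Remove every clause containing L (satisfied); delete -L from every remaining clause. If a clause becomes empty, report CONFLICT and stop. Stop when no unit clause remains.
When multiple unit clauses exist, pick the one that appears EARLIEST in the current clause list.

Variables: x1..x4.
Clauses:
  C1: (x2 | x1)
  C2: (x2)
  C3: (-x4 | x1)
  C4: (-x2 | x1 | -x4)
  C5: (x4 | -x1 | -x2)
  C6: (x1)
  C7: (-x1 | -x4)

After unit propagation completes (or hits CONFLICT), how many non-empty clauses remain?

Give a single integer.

unit clause [2] forces x2=T; simplify:
  drop -2 from [-2, 1, -4] -> [1, -4]
  drop -2 from [4, -1, -2] -> [4, -1]
  satisfied 2 clause(s); 5 remain; assigned so far: [2]
unit clause [1] forces x1=T; simplify:
  drop -1 from [4, -1] -> [4]
  drop -1 from [-1, -4] -> [-4]
  satisfied 3 clause(s); 2 remain; assigned so far: [1, 2]
unit clause [4] forces x4=T; simplify:
  drop -4 from [-4] -> [] (empty!)
  satisfied 1 clause(s); 1 remain; assigned so far: [1, 2, 4]
CONFLICT (empty clause)

Answer: 0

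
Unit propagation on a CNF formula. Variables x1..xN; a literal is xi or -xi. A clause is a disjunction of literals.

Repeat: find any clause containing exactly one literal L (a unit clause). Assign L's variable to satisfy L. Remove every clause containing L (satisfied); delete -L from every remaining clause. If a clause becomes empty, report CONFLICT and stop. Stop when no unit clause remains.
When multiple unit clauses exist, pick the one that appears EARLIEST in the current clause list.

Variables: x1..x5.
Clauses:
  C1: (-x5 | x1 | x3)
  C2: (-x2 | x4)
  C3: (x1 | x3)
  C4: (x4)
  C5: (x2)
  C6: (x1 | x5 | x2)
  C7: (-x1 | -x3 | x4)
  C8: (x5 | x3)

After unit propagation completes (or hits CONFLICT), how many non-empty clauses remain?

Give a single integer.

Answer: 3

Derivation:
unit clause [4] forces x4=T; simplify:
  satisfied 3 clause(s); 5 remain; assigned so far: [4]
unit clause [2] forces x2=T; simplify:
  satisfied 2 clause(s); 3 remain; assigned so far: [2, 4]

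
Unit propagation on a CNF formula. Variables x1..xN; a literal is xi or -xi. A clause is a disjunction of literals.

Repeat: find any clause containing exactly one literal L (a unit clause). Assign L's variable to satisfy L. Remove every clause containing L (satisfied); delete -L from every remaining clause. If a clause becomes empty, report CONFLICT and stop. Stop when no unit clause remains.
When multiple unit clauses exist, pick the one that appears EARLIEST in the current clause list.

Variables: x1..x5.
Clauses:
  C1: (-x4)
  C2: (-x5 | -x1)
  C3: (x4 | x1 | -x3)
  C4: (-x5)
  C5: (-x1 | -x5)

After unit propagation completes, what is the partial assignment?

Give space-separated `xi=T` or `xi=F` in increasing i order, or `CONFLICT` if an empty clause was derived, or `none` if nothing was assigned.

Answer: x4=F x5=F

Derivation:
unit clause [-4] forces x4=F; simplify:
  drop 4 from [4, 1, -3] -> [1, -3]
  satisfied 1 clause(s); 4 remain; assigned so far: [4]
unit clause [-5] forces x5=F; simplify:
  satisfied 3 clause(s); 1 remain; assigned so far: [4, 5]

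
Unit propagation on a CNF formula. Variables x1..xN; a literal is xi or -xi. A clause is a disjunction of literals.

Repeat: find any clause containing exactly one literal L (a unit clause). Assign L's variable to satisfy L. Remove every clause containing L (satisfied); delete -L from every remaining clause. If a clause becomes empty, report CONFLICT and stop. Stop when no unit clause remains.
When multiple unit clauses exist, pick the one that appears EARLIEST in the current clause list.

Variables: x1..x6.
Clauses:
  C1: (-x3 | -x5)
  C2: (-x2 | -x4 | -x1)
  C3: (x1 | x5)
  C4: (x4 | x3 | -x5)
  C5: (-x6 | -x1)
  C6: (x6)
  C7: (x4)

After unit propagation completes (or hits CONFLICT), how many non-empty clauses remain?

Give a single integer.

unit clause [6] forces x6=T; simplify:
  drop -6 from [-6, -1] -> [-1]
  satisfied 1 clause(s); 6 remain; assigned so far: [6]
unit clause [-1] forces x1=F; simplify:
  drop 1 from [1, 5] -> [5]
  satisfied 2 clause(s); 4 remain; assigned so far: [1, 6]
unit clause [5] forces x5=T; simplify:
  drop -5 from [-3, -5] -> [-3]
  drop -5 from [4, 3, -5] -> [4, 3]
  satisfied 1 clause(s); 3 remain; assigned so far: [1, 5, 6]
unit clause [-3] forces x3=F; simplify:
  drop 3 from [4, 3] -> [4]
  satisfied 1 clause(s); 2 remain; assigned so far: [1, 3, 5, 6]
unit clause [4] forces x4=T; simplify:
  satisfied 2 clause(s); 0 remain; assigned so far: [1, 3, 4, 5, 6]

Answer: 0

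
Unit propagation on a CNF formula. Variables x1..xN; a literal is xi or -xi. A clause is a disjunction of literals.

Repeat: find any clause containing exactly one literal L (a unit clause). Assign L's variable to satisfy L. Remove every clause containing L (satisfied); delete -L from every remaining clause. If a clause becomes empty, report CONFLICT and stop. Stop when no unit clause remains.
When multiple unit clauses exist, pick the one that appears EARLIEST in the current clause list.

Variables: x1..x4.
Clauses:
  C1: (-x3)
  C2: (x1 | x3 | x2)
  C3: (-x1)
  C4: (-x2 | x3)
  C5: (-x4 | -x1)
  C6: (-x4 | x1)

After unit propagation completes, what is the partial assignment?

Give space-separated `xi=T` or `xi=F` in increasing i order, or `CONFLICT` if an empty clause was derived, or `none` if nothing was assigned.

unit clause [-3] forces x3=F; simplify:
  drop 3 from [1, 3, 2] -> [1, 2]
  drop 3 from [-2, 3] -> [-2]
  satisfied 1 clause(s); 5 remain; assigned so far: [3]
unit clause [-1] forces x1=F; simplify:
  drop 1 from [1, 2] -> [2]
  drop 1 from [-4, 1] -> [-4]
  satisfied 2 clause(s); 3 remain; assigned so far: [1, 3]
unit clause [2] forces x2=T; simplify:
  drop -2 from [-2] -> [] (empty!)
  satisfied 1 clause(s); 2 remain; assigned so far: [1, 2, 3]
CONFLICT (empty clause)

Answer: CONFLICT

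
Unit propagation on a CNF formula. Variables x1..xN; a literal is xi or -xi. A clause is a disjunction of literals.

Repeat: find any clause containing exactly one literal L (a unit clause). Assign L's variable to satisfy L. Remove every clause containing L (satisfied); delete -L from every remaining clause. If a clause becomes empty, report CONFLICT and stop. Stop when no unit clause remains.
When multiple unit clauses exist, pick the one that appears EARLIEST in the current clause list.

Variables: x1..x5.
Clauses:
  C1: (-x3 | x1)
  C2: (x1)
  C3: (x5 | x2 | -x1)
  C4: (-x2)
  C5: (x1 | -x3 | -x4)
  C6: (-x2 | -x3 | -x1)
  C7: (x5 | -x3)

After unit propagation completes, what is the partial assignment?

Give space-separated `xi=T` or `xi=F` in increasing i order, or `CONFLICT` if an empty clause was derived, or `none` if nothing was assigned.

unit clause [1] forces x1=T; simplify:
  drop -1 from [5, 2, -1] -> [5, 2]
  drop -1 from [-2, -3, -1] -> [-2, -3]
  satisfied 3 clause(s); 4 remain; assigned so far: [1]
unit clause [-2] forces x2=F; simplify:
  drop 2 from [5, 2] -> [5]
  satisfied 2 clause(s); 2 remain; assigned so far: [1, 2]
unit clause [5] forces x5=T; simplify:
  satisfied 2 clause(s); 0 remain; assigned so far: [1, 2, 5]

Answer: x1=T x2=F x5=T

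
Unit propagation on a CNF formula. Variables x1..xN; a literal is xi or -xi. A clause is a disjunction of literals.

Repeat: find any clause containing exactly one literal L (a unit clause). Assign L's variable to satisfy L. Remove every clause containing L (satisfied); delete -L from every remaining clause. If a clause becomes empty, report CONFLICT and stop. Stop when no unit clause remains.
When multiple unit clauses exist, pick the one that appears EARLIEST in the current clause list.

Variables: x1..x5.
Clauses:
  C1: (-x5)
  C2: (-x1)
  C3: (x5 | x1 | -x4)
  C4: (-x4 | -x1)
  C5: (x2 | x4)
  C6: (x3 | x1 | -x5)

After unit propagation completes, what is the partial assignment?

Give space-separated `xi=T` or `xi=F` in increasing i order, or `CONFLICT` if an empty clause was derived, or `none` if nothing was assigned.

Answer: x1=F x2=T x4=F x5=F

Derivation:
unit clause [-5] forces x5=F; simplify:
  drop 5 from [5, 1, -4] -> [1, -4]
  satisfied 2 clause(s); 4 remain; assigned so far: [5]
unit clause [-1] forces x1=F; simplify:
  drop 1 from [1, -4] -> [-4]
  satisfied 2 clause(s); 2 remain; assigned so far: [1, 5]
unit clause [-4] forces x4=F; simplify:
  drop 4 from [2, 4] -> [2]
  satisfied 1 clause(s); 1 remain; assigned so far: [1, 4, 5]
unit clause [2] forces x2=T; simplify:
  satisfied 1 clause(s); 0 remain; assigned so far: [1, 2, 4, 5]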